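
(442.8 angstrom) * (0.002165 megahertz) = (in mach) 2.815e-07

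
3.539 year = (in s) 1.116e+08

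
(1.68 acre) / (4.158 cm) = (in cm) 1.635e+07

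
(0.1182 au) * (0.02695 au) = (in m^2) 7.129e+19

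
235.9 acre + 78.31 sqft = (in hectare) 95.47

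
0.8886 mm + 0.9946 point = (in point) 3.513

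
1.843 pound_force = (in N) 8.198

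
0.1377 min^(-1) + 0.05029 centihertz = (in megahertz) 2.798e-09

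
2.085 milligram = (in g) 0.002085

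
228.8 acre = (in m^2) 9.259e+05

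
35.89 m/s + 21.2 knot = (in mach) 0.1374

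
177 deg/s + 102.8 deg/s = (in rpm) 46.63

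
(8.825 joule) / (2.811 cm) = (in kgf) 32.01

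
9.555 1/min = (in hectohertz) 0.001592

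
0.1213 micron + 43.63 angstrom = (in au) 8.4e-19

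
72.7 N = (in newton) 72.7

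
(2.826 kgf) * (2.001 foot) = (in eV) 1.055e+20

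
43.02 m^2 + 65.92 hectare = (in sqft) 7.096e+06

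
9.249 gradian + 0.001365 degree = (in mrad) 145.3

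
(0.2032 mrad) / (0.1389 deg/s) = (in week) 1.386e-07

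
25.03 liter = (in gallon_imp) 5.506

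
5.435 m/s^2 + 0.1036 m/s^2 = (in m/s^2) 5.539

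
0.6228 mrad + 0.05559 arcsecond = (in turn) 9.916e-05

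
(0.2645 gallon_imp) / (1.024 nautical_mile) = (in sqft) 6.825e-06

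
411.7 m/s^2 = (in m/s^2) 411.7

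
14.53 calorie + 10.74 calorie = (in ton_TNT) 2.527e-08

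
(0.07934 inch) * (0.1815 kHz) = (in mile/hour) 0.8182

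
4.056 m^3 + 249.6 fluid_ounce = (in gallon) 1073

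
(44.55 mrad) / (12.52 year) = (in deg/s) 6.465e-09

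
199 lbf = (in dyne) 8.852e+07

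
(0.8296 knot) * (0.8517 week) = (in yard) 2.404e+05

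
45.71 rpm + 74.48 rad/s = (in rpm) 756.9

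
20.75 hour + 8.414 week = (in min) 8.606e+04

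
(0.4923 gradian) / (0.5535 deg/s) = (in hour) 0.0002224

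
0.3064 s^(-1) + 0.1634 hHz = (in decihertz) 166.5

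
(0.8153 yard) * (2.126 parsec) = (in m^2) 4.891e+16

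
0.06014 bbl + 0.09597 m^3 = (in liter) 105.5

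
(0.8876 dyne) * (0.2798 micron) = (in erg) 2.484e-05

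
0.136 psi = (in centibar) 0.9377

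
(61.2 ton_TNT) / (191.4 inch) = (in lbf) 1.184e+10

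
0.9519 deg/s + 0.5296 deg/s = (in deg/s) 1.482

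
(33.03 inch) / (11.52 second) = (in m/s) 0.07283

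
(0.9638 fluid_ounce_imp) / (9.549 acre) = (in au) 4.737e-21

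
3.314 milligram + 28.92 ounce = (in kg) 0.8199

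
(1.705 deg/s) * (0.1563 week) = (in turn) 447.7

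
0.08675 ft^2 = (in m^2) 0.008059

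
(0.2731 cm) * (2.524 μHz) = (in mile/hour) 1.542e-08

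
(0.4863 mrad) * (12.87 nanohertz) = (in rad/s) 6.259e-12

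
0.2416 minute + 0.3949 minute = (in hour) 0.01061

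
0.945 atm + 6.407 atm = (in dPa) 7.449e+06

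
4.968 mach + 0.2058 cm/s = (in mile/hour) 3784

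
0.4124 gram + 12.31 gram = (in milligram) 1.272e+04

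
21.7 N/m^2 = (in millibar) 0.217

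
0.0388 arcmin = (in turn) 1.796e-06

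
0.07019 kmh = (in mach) 5.726e-05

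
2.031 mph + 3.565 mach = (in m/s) 1215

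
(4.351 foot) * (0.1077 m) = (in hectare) 1.428e-05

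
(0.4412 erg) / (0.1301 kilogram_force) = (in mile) 2.149e-11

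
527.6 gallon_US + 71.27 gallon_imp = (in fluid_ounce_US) 7.849e+04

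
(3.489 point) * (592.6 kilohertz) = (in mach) 2.142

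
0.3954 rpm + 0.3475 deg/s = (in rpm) 0.4533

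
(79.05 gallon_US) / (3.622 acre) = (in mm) 0.02041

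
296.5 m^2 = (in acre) 0.07327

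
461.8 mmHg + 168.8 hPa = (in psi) 11.38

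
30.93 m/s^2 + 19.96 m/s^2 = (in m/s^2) 50.89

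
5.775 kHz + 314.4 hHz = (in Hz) 3.722e+04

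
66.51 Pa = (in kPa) 0.06651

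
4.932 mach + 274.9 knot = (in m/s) 1821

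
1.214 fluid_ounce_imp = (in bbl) 0.000217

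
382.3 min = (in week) 0.03793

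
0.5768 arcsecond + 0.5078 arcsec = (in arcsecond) 1.085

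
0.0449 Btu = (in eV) 2.957e+20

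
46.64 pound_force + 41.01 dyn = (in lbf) 46.64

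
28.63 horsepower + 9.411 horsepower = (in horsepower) 38.04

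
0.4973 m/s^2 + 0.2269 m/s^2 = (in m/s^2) 0.7242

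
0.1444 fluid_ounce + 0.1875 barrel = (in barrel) 0.1875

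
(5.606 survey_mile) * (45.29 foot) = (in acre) 30.78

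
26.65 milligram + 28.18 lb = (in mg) 1.278e+07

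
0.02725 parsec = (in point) 2.384e+18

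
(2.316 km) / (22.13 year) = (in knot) 6.451e-06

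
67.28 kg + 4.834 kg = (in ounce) 2544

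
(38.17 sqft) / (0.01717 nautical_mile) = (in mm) 111.5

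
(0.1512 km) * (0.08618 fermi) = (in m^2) 1.303e-14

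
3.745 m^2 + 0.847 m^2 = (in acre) 0.001135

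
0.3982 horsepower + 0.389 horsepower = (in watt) 587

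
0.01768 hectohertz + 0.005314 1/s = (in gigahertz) 1.773e-09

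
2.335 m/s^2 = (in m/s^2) 2.335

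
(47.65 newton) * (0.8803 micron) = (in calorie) 1.003e-05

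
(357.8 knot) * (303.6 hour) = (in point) 5.703e+11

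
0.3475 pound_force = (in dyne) 1.546e+05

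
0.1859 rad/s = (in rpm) 1.775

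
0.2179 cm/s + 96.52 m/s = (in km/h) 347.5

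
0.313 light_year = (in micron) 2.961e+21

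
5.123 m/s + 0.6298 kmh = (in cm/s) 529.8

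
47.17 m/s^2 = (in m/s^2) 47.17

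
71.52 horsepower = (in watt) 5.333e+04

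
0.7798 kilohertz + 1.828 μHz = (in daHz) 77.98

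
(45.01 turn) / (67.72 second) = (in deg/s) 239.3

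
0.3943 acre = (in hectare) 0.1596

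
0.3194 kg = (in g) 319.4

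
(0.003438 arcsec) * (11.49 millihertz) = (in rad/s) 1.915e-10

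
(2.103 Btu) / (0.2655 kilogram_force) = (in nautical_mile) 0.4601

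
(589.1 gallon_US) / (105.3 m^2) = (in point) 60.03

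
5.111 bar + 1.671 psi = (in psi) 75.8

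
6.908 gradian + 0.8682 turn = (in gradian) 354.2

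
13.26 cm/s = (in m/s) 0.1326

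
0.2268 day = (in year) 0.0006214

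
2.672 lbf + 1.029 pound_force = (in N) 16.46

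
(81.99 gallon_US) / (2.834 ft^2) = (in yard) 1.289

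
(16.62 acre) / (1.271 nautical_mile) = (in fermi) 2.857e+16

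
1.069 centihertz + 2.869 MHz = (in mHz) 2.869e+09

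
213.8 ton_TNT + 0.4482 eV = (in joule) 8.945e+11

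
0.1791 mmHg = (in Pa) 23.88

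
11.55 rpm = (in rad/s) 1.21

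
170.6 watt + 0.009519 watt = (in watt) 170.6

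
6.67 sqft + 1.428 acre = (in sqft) 6.221e+04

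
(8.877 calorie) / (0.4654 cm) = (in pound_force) 1794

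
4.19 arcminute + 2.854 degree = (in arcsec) 1.053e+04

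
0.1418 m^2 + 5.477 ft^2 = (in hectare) 6.506e-05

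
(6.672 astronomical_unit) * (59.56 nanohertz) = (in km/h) 2.14e+05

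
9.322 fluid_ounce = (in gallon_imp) 0.06064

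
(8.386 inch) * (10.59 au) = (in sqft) 3.632e+12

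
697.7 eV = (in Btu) 1.06e-19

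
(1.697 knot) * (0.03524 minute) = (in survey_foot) 6.056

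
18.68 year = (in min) 9.818e+06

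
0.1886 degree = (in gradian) 0.2096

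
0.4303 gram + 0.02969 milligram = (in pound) 0.0009487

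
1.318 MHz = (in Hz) 1.318e+06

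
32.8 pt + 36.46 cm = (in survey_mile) 0.0002337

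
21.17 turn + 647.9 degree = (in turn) 22.97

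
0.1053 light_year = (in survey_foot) 3.268e+15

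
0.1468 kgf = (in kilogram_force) 0.1468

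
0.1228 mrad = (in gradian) 0.007818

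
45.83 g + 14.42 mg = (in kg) 0.04584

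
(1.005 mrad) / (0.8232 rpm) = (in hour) 3.238e-06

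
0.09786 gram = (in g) 0.09786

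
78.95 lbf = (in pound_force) 78.95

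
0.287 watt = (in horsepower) 0.0003849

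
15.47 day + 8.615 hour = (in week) 2.261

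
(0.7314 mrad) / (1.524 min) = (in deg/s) 0.0004583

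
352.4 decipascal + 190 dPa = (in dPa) 542.4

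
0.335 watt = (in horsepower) 0.0004492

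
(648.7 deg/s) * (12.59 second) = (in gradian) 9075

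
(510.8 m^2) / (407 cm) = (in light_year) 1.327e-14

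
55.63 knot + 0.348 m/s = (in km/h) 104.3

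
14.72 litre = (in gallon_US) 3.889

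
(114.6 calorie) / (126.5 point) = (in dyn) 1.074e+09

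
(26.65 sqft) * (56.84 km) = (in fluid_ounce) 4.759e+09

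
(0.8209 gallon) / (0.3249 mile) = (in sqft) 6.397e-05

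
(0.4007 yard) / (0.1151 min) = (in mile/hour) 0.1187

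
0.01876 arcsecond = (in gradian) 5.79e-06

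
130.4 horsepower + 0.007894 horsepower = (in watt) 9.725e+04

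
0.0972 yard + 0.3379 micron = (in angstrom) 8.888e+08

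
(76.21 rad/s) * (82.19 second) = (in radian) 6264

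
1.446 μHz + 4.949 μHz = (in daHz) 6.395e-07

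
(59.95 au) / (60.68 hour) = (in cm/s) 4.106e+09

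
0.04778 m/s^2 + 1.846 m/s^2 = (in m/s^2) 1.894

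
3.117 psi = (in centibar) 21.49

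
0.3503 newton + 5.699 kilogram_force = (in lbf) 12.64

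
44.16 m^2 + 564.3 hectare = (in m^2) 5.643e+06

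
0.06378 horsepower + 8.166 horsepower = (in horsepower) 8.23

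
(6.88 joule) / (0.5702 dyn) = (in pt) 3.42e+09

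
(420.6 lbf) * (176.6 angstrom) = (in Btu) 3.132e-08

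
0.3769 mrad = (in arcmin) 1.296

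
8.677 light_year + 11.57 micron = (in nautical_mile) 4.433e+13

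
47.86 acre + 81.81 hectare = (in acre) 250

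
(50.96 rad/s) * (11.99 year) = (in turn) 3.067e+09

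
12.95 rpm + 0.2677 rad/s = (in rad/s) 1.624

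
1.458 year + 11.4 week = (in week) 87.42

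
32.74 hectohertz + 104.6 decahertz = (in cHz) 4.32e+05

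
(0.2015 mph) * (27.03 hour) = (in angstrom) 8.765e+13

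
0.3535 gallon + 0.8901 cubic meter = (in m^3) 0.8914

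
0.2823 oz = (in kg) 0.008003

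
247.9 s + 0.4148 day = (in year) 0.001144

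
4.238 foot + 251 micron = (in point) 3662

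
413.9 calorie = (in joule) 1732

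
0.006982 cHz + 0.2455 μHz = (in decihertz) 0.0007007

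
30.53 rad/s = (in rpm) 291.5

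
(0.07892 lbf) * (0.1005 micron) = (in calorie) 8.432e-09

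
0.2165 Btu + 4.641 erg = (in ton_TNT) 5.459e-08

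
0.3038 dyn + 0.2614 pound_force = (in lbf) 0.2614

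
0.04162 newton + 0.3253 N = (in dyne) 3.669e+04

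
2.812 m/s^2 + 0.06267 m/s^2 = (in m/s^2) 2.875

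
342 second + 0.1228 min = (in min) 5.823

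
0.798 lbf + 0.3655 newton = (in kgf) 0.3992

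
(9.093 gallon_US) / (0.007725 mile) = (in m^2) 0.002769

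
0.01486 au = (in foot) 7.293e+09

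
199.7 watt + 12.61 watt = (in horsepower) 0.2847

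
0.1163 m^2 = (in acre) 2.874e-05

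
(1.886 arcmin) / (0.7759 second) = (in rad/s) 0.0007071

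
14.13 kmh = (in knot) 7.63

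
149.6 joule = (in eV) 9.337e+20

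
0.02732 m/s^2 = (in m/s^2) 0.02732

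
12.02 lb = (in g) 5452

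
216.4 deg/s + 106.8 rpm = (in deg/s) 857.2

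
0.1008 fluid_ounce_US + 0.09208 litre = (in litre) 0.09506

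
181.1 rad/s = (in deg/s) 1.038e+04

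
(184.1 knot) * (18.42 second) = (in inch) 6.868e+04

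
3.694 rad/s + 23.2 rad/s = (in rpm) 256.8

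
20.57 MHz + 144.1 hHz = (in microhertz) 2.058e+13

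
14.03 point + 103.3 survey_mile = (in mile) 103.3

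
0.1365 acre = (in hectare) 0.05524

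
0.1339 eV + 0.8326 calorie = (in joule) 3.484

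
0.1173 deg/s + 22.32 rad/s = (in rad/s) 22.32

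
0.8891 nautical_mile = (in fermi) 1.647e+18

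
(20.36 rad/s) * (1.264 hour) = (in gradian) 5.898e+06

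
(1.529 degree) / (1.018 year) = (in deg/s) 4.763e-08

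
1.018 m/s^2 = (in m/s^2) 1.018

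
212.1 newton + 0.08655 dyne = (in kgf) 21.63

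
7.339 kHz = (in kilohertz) 7.339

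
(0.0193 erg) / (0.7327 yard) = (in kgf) 2.937e-10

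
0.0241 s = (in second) 0.0241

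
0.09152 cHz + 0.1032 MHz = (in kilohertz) 103.2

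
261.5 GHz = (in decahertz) 2.615e+10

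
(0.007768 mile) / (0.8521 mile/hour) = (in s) 32.82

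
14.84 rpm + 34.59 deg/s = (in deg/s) 123.6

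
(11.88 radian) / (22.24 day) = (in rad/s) 6.183e-06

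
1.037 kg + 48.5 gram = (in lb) 2.393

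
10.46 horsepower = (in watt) 7800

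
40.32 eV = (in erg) 6.46e-11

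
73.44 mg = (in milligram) 73.44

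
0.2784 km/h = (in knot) 0.1503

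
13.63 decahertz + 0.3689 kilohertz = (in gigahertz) 5.052e-07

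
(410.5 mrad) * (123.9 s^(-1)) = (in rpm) 485.7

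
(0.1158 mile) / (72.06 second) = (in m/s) 2.586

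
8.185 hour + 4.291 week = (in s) 2.625e+06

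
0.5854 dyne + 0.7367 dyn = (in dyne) 1.322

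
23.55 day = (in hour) 565.2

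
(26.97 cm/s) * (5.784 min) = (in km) 0.0936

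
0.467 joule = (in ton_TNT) 1.116e-10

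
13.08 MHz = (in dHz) 1.308e+08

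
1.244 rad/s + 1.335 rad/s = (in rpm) 24.63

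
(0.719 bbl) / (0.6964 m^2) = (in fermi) 1.641e+14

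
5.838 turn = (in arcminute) 1.261e+05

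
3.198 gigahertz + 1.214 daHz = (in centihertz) 3.198e+11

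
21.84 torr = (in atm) 0.02874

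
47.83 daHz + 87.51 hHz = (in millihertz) 9.229e+06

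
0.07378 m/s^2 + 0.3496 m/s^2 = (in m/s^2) 0.4234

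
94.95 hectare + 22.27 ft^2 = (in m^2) 9.495e+05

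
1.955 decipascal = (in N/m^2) 0.1955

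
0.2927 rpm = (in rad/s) 0.03065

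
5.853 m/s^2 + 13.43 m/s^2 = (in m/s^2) 19.28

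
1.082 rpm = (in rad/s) 0.1133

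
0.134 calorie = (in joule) 0.5607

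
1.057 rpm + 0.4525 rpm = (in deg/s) 9.057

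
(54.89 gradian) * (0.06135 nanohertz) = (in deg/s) 3.031e-09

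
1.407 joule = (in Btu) 0.001334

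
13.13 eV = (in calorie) 5.028e-19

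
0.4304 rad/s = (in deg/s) 24.66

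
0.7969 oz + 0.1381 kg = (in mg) 1.607e+05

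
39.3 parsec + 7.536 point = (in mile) 7.535e+14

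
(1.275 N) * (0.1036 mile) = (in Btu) 0.2015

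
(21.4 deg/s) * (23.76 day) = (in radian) 7.667e+05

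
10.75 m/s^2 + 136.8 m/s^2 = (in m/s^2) 147.6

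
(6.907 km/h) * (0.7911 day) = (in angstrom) 1.311e+15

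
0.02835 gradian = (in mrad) 0.4453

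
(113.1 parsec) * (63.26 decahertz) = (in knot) 4.291e+21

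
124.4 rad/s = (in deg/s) 7128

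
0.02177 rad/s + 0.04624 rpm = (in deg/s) 1.525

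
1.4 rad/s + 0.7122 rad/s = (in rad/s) 2.112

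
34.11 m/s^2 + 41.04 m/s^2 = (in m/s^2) 75.15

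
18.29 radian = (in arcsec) 3.773e+06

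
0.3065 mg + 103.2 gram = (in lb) 0.2275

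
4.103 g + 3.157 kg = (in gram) 3161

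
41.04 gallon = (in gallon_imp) 34.17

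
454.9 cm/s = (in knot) 8.843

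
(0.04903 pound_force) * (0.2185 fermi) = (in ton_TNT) 1.139e-26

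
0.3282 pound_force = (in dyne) 1.46e+05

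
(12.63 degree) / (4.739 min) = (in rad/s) 0.0007753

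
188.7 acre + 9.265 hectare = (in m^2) 8.563e+05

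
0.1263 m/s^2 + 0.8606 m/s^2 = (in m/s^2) 0.9869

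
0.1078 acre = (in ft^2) 4696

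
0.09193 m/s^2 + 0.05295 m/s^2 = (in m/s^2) 0.1449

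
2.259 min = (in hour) 0.03765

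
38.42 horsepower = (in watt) 2.865e+04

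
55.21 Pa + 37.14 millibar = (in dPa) 3.769e+04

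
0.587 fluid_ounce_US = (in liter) 0.01736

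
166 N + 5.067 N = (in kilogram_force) 17.44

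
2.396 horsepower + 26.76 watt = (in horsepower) 2.432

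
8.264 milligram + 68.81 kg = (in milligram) 6.881e+07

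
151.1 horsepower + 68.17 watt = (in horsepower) 151.2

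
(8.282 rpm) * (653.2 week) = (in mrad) 3.426e+11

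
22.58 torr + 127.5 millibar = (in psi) 2.286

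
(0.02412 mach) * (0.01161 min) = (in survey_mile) 0.003555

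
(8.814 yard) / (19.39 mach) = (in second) 0.001221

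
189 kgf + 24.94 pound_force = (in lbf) 441.6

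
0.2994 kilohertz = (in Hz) 299.4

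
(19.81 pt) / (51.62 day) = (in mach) 4.602e-12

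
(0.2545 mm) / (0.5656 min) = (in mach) 2.202e-08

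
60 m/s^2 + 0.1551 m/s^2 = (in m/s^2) 60.16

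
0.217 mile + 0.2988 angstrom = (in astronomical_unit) 2.334e-09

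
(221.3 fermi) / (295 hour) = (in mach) 6.12e-22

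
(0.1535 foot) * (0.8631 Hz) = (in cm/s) 4.038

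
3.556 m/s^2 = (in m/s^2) 3.556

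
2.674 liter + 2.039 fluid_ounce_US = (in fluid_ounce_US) 92.46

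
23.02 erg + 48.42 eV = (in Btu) 2.182e-09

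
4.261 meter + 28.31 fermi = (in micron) 4.261e+06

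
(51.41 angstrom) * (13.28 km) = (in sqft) 0.0007349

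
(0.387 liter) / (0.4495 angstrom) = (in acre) 2127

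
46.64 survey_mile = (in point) 2.128e+08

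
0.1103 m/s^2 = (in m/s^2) 0.1103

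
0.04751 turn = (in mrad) 298.5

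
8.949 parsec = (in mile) 1.716e+14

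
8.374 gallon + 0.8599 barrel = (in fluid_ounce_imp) 5927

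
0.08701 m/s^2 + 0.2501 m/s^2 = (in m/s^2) 0.3371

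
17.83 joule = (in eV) 1.113e+20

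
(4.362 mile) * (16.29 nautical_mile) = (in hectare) 2.118e+04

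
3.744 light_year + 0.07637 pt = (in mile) 2.201e+13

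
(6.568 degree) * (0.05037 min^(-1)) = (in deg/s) 0.005514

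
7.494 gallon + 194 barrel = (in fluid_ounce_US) 1.044e+06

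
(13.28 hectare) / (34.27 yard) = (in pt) 1.201e+07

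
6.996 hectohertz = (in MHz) 0.0006996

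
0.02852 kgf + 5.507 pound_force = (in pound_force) 5.57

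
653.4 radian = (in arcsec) 1.348e+08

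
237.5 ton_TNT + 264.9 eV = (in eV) 6.202e+30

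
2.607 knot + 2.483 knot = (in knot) 5.09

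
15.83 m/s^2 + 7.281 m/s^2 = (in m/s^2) 23.11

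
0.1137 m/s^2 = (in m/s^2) 0.1137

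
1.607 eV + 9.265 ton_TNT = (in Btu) 3.674e+07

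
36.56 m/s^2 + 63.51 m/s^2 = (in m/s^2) 100.1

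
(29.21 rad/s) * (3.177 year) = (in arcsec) 6.036e+14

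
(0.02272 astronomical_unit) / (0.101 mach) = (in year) 3.134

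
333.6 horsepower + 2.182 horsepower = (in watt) 2.504e+05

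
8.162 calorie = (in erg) 3.415e+08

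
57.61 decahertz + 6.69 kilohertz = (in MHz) 0.007266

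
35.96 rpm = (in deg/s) 215.8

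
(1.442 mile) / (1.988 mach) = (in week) 5.669e-06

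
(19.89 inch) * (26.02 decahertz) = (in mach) 0.3861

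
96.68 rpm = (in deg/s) 580.1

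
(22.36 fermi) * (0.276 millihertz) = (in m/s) 6.171e-18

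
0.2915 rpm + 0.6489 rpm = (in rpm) 0.9404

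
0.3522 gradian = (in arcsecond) 1141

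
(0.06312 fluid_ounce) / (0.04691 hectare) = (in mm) 3.979e-06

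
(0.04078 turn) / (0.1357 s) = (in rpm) 18.03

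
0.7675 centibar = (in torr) 5.757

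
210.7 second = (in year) 6.681e-06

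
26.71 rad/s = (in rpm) 255.1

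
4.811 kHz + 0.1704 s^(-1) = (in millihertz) 4.811e+06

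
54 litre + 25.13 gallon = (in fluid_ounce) 5043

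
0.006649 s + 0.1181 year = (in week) 6.158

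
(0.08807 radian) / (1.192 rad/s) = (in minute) 0.001231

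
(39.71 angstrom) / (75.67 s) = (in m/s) 5.248e-11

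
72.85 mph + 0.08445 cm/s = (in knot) 63.31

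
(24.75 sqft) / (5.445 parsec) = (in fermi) 0.01369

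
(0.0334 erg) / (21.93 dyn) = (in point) 0.04317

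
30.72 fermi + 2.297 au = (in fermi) 3.436e+26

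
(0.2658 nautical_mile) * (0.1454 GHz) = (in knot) 1.391e+11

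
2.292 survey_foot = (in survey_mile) 0.0004341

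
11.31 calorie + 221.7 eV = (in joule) 47.32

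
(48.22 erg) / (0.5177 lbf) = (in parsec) 6.786e-23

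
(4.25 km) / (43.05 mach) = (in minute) 0.004832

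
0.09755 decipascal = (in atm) 9.627e-08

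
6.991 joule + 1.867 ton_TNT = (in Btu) 7.404e+06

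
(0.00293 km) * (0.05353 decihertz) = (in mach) 4.606e-05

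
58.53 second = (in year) 1.856e-06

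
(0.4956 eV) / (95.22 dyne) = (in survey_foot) 2.736e-16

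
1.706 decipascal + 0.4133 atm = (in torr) 314.1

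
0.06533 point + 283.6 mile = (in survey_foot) 1.497e+06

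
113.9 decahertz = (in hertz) 1139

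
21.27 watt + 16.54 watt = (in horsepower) 0.0507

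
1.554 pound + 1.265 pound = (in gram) 1279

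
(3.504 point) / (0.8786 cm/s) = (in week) 2.326e-07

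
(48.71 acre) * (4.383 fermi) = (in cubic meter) 8.64e-10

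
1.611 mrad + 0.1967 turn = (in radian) 1.238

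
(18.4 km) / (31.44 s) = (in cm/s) 5.852e+04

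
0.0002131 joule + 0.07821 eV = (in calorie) 5.093e-05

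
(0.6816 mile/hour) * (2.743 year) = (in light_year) 2.786e-09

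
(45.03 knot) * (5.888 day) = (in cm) 1.178e+09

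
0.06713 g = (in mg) 67.13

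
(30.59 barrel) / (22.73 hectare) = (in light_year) 2.262e-21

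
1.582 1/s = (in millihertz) 1582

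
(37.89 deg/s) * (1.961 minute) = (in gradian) 4953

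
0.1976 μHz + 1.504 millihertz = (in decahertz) 0.0001504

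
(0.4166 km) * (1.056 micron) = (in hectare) 4.399e-08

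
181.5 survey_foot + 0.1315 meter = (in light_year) 5.861e-15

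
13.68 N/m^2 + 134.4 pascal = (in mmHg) 1.111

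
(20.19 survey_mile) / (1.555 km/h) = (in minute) 1254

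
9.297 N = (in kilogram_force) 0.948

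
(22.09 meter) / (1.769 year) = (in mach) 1.163e-09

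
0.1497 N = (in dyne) 1.497e+04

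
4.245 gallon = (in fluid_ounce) 543.4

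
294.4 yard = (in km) 0.2692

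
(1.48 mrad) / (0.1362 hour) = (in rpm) 2.882e-05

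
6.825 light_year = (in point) 1.83e+20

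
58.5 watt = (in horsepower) 0.07845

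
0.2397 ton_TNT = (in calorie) 2.397e+08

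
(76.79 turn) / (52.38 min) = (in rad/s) 0.1535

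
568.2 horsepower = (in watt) 4.237e+05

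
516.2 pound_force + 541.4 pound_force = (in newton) 4704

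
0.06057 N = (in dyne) 6057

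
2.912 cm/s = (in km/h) 0.1048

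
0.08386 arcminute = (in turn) 3.882e-06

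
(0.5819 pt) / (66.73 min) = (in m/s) 5.127e-08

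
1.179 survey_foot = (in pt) 1019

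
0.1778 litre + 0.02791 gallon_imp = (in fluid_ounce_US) 10.3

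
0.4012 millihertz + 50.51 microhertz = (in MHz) 4.517e-10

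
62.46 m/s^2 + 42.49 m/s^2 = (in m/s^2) 105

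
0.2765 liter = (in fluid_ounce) 9.35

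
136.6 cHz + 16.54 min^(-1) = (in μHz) 1.642e+06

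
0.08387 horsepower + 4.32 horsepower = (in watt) 3284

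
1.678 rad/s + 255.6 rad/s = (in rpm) 2457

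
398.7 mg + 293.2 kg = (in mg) 2.932e+08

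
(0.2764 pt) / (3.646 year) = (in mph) 1.897e-12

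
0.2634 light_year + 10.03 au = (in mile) 1.549e+12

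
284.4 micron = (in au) 1.901e-15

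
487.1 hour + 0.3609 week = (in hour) 547.7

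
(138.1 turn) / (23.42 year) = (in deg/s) 6.731e-05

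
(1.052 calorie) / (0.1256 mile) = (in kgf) 0.00222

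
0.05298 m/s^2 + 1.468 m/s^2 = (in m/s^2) 1.521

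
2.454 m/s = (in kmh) 8.834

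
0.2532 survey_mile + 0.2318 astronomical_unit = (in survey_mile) 2.155e+07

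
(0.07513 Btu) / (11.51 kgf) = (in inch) 27.65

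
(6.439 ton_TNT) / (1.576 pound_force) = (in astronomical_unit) 0.02569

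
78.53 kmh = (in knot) 42.4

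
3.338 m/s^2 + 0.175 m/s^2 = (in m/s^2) 3.513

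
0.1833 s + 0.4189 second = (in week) 9.957e-07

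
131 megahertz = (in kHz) 1.31e+05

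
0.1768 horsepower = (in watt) 131.8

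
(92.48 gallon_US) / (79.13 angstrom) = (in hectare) 4424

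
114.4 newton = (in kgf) 11.67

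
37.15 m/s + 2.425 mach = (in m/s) 862.9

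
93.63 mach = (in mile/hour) 7.132e+04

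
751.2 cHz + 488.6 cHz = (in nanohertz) 1.24e+10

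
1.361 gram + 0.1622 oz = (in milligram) 5959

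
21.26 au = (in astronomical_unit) 21.26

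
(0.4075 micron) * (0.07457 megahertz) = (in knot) 0.05907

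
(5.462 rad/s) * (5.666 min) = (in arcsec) 3.83e+08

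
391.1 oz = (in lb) 24.44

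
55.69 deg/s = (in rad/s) 0.972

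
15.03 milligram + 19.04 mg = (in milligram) 34.07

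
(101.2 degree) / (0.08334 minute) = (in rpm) 3.373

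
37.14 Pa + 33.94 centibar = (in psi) 4.928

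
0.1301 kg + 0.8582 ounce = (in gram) 154.4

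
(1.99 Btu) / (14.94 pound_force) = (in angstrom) 3.159e+11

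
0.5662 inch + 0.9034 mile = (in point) 4.121e+06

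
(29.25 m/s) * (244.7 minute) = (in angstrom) 4.294e+15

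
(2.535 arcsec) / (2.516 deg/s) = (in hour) 7.774e-08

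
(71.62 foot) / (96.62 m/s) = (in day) 2.615e-06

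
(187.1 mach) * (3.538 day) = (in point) 5.52e+13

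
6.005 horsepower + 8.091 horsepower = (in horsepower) 14.1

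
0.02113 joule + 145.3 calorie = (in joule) 608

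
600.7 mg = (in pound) 0.001324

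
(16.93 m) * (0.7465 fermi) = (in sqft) 1.36e-13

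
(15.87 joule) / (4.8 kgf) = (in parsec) 1.093e-17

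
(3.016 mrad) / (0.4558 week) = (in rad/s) 1.094e-08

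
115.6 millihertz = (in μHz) 1.156e+05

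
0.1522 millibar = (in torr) 0.1142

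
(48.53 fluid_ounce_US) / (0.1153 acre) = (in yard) 3.364e-06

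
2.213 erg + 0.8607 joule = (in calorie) 0.2057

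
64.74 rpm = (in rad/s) 6.78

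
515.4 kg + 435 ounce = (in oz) 1.862e+04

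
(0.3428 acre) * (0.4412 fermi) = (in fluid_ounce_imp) 2.154e-08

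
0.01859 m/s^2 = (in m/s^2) 0.01859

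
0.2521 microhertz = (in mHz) 0.0002521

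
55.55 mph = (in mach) 0.07293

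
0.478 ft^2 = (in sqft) 0.478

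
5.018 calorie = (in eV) 1.31e+20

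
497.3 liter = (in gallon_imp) 109.4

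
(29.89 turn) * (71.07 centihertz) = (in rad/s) 133.5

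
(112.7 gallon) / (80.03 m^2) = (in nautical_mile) 2.878e-06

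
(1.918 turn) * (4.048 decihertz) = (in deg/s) 279.5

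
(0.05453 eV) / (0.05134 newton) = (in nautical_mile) 9.189e-23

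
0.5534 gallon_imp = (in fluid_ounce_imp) 88.54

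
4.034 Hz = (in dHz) 40.34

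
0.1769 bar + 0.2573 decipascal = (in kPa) 17.69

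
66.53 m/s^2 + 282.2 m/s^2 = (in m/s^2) 348.7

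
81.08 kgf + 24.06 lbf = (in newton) 902.1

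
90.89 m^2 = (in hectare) 0.009089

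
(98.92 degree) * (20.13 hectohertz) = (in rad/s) 3475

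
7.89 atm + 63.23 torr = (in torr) 6060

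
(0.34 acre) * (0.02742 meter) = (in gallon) 9967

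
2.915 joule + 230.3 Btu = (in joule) 2.43e+05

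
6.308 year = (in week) 328.9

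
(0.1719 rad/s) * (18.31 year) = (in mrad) 9.926e+10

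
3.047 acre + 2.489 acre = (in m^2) 2.24e+04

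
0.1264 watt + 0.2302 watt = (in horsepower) 0.0004782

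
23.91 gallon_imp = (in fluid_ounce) 3675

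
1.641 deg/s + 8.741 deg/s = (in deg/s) 10.38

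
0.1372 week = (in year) 0.002631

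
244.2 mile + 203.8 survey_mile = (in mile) 448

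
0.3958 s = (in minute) 0.006597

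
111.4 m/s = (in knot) 216.5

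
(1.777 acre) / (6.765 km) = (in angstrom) 1.063e+10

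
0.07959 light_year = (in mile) 4.679e+11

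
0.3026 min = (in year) 5.757e-07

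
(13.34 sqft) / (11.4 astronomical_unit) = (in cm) 7.267e-11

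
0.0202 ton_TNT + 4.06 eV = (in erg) 8.452e+14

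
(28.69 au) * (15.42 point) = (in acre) 5.769e+06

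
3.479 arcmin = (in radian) 0.001012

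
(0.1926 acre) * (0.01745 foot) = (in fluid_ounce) 1.402e+05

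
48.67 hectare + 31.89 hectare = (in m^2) 8.056e+05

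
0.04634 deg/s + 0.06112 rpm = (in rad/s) 0.007209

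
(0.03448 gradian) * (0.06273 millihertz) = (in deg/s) 1.947e-06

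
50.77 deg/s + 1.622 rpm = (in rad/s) 1.056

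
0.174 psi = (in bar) 0.012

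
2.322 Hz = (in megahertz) 2.322e-06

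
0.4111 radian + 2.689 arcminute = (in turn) 0.06555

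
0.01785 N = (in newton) 0.01785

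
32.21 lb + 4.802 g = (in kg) 14.62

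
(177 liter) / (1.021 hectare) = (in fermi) 1.734e+10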